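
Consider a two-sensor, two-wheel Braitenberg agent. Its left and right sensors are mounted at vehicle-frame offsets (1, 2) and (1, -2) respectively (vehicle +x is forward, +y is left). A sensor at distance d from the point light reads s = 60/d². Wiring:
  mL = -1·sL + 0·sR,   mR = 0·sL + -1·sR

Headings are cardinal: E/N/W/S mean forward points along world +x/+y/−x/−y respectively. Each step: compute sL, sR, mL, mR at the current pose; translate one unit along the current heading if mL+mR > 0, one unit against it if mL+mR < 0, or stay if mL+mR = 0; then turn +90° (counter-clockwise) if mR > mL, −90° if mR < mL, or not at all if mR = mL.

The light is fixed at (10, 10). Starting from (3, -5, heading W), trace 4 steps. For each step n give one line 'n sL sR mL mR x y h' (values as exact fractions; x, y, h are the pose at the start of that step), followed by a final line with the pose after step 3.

n=0: pose=(3,-5,W); sL=60/353, sR=60/233; mL=-60/353, mR=-60/233; mL+mR=-35160/82249 → advance -1; mR−mL=-7200/82249 → turn -1·90°
n=1: pose=(4,-5,N); sL=3/13, sR=15/53; mL=-3/13, mR=-15/53; mL+mR=-354/689 → advance -1; mR−mL=-36/689 → turn -1·90°
n=2: pose=(4,-6,E); sL=60/221, sR=60/349; mL=-60/221, mR=-60/349; mL+mR=-34200/77129 → advance -1; mR−mL=7680/77129 → turn +1·90°
n=3: pose=(3,-6,N); sL=10/51, sR=6/25; mL=-10/51, mR=-6/25; mL+mR=-556/1275 → advance -1; mR−mL=-56/1275 → turn -1·90°

0 60/353 60/233 -60/353 -60/233 3 -5 W
1 3/13 15/53 -3/13 -15/53 4 -5 N
2 60/221 60/349 -60/221 -60/349 4 -6 E
3 10/51 6/25 -10/51 -6/25 3 -6 N
final 3 -7 E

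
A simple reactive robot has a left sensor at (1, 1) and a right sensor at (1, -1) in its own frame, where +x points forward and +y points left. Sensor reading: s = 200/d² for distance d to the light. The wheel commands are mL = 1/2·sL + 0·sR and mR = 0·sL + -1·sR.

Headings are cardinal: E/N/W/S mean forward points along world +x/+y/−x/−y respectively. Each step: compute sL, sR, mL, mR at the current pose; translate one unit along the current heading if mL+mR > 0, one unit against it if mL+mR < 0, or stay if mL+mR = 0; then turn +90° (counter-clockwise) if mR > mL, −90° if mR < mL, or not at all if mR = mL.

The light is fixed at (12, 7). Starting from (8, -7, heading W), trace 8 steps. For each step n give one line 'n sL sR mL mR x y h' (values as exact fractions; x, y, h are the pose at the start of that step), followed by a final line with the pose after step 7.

0 4/5 100/97 2/5 -100/97 8 -7 W
1 40/37 200/173 20/37 -200/173 9 -7 N
2 1 10/13 1/2 -10/13 9 -8 E
3 40/53 200/281 20/53 -200/281 8 -8 S
4 4/5 100/97 2/5 -100/97 8 -7 W
5 40/37 200/173 20/37 -200/173 9 -7 N
6 1 10/13 1/2 -10/13 9 -8 E
7 40/53 200/281 20/53 -200/281 8 -8 S
final 8 -7 W

n=0: pose=(8,-7,W); sL=4/5, sR=100/97; mL=2/5, mR=-100/97; mL+mR=-306/485 → advance -1; mR−mL=-694/485 → turn -1·90°
n=1: pose=(9,-7,N); sL=40/37, sR=200/173; mL=20/37, mR=-200/173; mL+mR=-3940/6401 → advance -1; mR−mL=-10860/6401 → turn -1·90°
n=2: pose=(9,-8,E); sL=1, sR=10/13; mL=1/2, mR=-10/13; mL+mR=-7/26 → advance -1; mR−mL=-33/26 → turn -1·90°
n=3: pose=(8,-8,S); sL=40/53, sR=200/281; mL=20/53, mR=-200/281; mL+mR=-4980/14893 → advance -1; mR−mL=-16220/14893 → turn -1·90°
n=4: pose=(8,-7,W); sL=4/5, sR=100/97; mL=2/5, mR=-100/97; mL+mR=-306/485 → advance -1; mR−mL=-694/485 → turn -1·90°
n=5: pose=(9,-7,N); sL=40/37, sR=200/173; mL=20/37, mR=-200/173; mL+mR=-3940/6401 → advance -1; mR−mL=-10860/6401 → turn -1·90°
n=6: pose=(9,-8,E); sL=1, sR=10/13; mL=1/2, mR=-10/13; mL+mR=-7/26 → advance -1; mR−mL=-33/26 → turn -1·90°
n=7: pose=(8,-8,S); sL=40/53, sR=200/281; mL=20/53, mR=-200/281; mL+mR=-4980/14893 → advance -1; mR−mL=-16220/14893 → turn -1·90°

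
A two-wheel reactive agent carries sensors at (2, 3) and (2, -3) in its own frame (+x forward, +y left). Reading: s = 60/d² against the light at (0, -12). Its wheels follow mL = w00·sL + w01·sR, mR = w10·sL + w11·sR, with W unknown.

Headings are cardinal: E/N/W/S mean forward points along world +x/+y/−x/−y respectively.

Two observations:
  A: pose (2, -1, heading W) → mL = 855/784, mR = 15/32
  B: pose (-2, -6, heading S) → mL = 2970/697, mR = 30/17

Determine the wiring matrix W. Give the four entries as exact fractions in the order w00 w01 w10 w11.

1 1/2 1/2 0

obs A: pose=(2,-1,W) → sL=15/16, sR=15/49, mL=855/784, mR=15/32
obs B: pose=(-2,-6,S) → sL=60/17, sR=60/41, mL=2970/697, mR=30/17
sensor matrix S = [[15/16, 15/49], [60/17, 60/41]]; det S = 39825/136612
solve [mL_A; mL_B] = S·[w00; w01] and [mR_A; mR_B] = S·[w10; w11]:
  w00 = 1, w01 = 1/2, w10 = 1/2, w11 = 0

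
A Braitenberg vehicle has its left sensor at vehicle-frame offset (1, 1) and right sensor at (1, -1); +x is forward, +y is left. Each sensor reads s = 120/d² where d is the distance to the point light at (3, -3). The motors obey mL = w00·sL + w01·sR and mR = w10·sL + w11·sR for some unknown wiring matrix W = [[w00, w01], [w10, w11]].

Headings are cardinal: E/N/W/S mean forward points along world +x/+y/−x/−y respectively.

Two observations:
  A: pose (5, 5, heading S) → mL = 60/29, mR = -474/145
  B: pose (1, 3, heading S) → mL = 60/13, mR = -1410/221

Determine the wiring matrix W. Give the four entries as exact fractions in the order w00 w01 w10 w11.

1 0 -1 -1/2

obs A: pose=(5,5,S) → sL=60/29, sR=12/5, mL=60/29, mR=-474/145
obs B: pose=(1,3,S) → sL=60/13, sR=60/17, mL=60/13, mR=-1410/221
sensor matrix S = [[60/29, 12/5], [60/13, 60/17]]; det S = -24192/6409
solve [mL_A; mL_B] = S·[w00; w01] and [mR_A; mR_B] = S·[w10; w11]:
  w00 = 1, w01 = 0, w10 = -1, w11 = -1/2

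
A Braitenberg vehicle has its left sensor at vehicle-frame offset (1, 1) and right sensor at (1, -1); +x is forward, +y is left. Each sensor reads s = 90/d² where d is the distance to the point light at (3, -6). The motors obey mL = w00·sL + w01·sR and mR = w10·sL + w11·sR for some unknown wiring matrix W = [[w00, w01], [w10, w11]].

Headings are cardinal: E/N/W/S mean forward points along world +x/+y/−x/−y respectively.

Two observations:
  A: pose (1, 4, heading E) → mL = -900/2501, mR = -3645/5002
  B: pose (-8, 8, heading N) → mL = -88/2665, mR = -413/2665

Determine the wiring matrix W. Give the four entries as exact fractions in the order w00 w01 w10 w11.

obs A: pose=(1,4,E) → sL=45/61, sR=45/41, mL=-900/2501, mR=-3645/5002
obs B: pose=(-8,8,N) → sL=10/41, sR=18/65, mL=-88/2665, mR=-413/2665
sensor matrix S = [[45/61, 45/41], [10/41, 18/65]]; det S = -84528/1333033
solve [mL_A; mL_B] = S·[w00; w01] and [mR_A; mR_B] = S·[w10; w11]:
  w00 = 1, w01 = -1, w10 = 1/2, w11 = -1

1 -1 1/2 -1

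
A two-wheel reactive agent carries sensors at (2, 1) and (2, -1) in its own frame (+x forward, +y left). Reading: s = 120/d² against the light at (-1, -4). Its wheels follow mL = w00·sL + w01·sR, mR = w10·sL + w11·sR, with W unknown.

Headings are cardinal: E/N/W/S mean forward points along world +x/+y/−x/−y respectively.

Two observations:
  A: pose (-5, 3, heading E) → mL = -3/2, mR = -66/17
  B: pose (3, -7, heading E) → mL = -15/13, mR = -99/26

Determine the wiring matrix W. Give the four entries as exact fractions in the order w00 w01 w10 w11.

obs A: pose=(-5,3,E) → sL=30/17, sR=3, mL=-3/2, mR=-66/17
obs B: pose=(3,-7,E) → sL=3, sR=30/13, mL=-15/13, mR=-99/26
sensor matrix S = [[30/17, 3], [3, 30/13]]; det S = -1089/221
solve [mL_A; mL_B] = S·[w00; w01] and [mR_A; mR_B] = S·[w10; w11]:
  w00 = 0, w01 = -1/2, w10 = -1/2, w11 = -1

0 -1/2 -1/2 -1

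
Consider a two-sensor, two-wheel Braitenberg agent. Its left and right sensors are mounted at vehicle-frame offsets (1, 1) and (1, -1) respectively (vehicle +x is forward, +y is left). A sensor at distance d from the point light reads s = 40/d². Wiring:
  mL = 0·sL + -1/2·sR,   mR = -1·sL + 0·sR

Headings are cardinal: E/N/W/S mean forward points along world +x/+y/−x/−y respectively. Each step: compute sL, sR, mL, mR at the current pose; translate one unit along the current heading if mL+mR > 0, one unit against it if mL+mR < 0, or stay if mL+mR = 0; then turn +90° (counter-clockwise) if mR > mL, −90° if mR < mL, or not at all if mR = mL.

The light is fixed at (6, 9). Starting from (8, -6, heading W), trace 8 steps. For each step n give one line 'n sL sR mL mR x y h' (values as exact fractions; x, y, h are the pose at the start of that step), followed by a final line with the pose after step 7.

n=0: pose=(8,-6,W); sL=40/257, sR=40/197; mL=-20/197, mR=-40/257; mL+mR=-13020/50629 → advance -1; mR−mL=-2740/50629 → turn -1·90°
n=1: pose=(9,-6,N); sL=1/5, sR=10/53; mL=-5/53, mR=-1/5; mL+mR=-78/265 → advance -1; mR−mL=-28/265 → turn -1·90°
n=2: pose=(9,-7,E); sL=40/241, sR=8/61; mL=-4/61, mR=-40/241; mL+mR=-3404/14701 → advance -1; mR−mL=-1476/14701 → turn -1·90°
n=3: pose=(8,-7,S); sL=20/149, sR=4/29; mL=-2/29, mR=-20/149; mL+mR=-878/4321 → advance -1; mR−mL=-282/4321 → turn -1·90°
n=4: pose=(8,-6,W); sL=40/257, sR=40/197; mL=-20/197, mR=-40/257; mL+mR=-13020/50629 → advance -1; mR−mL=-2740/50629 → turn -1·90°
n=5: pose=(9,-6,N); sL=1/5, sR=10/53; mL=-5/53, mR=-1/5; mL+mR=-78/265 → advance -1; mR−mL=-28/265 → turn -1·90°
n=6: pose=(9,-7,E); sL=40/241, sR=8/61; mL=-4/61, mR=-40/241; mL+mR=-3404/14701 → advance -1; mR−mL=-1476/14701 → turn -1·90°
n=7: pose=(8,-7,S); sL=20/149, sR=4/29; mL=-2/29, mR=-20/149; mL+mR=-878/4321 → advance -1; mR−mL=-282/4321 → turn -1·90°

0 40/257 40/197 -20/197 -40/257 8 -6 W
1 1/5 10/53 -5/53 -1/5 9 -6 N
2 40/241 8/61 -4/61 -40/241 9 -7 E
3 20/149 4/29 -2/29 -20/149 8 -7 S
4 40/257 40/197 -20/197 -40/257 8 -6 W
5 1/5 10/53 -5/53 -1/5 9 -6 N
6 40/241 8/61 -4/61 -40/241 9 -7 E
7 20/149 4/29 -2/29 -20/149 8 -7 S
final 8 -6 W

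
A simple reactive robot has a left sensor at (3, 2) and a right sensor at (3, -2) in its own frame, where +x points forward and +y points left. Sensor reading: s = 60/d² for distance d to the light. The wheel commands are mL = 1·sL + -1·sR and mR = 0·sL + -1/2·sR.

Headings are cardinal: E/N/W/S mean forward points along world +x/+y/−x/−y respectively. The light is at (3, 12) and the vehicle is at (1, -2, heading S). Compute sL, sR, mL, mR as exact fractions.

60/289 12/61 192/17629 -6/61

left sensor world pos  = (3, -5); dL² = 289
right sensor world pos = (-1, -5); dR² = 305
sL = 60/289 = 60/289
sR = 60/305 = 12/61
mL = 1·sL + -1·sR = 192/17629
mR = 0·sL + -1/2·sR = -6/61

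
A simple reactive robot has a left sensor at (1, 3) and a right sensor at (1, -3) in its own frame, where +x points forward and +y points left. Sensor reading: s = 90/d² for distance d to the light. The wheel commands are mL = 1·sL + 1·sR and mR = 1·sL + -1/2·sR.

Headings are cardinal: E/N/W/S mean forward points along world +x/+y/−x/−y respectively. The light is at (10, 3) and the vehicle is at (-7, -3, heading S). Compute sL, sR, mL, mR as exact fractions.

left sensor world pos  = (-4, -4); dL² = 245
right sensor world pos = (-10, -4); dR² = 449
sL = 90/245 = 18/49
sR = 90/449 = 90/449
mL = 1·sL + 1·sR = 12492/22001
mR = 1·sL + -1/2·sR = 5877/22001

18/49 90/449 12492/22001 5877/22001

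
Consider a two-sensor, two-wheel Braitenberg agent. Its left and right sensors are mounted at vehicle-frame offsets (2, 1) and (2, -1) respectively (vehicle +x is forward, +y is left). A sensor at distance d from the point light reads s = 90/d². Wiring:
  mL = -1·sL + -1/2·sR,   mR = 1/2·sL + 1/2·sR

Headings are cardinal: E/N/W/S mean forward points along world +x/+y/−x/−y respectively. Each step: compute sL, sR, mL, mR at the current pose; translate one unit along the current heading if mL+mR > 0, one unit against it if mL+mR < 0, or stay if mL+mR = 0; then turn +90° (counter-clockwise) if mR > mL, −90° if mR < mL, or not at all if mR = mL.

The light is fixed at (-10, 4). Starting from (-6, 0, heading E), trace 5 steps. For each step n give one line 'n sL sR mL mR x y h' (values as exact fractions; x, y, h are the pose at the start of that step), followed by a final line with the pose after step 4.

n=0: pose=(-6,0,E); sL=2, sR=90/61; mL=-167/61, mR=106/61; mL+mR=-1 → advance -1; mR−mL=273/61 → turn +1·90°
n=1: pose=(-7,0,N); sL=45/4, sR=9/2; mL=-27/2, mR=63/8; mL+mR=-45/8 → advance -1; mR−mL=171/8 → turn +1·90°
n=2: pose=(-7,-1,W); sL=90/37, sR=90/17; mL=-3195/629, mR=2430/629; mL+mR=-45/37 → advance -1; mR−mL=5625/629 → turn +1·90°
n=3: pose=(-6,-1,S); sL=45/37, sR=45/29; mL=-4275/2146, mR=1485/1073; mL+mR=-45/74 → advance -1; mR−mL=7245/2146 → turn +1·90°
n=4: pose=(-6,0,E); sL=2, sR=90/61; mL=-167/61, mR=106/61; mL+mR=-1 → advance -1; mR−mL=273/61 → turn +1·90°

0 2 90/61 -167/61 106/61 -6 0 E
1 45/4 9/2 -27/2 63/8 -7 0 N
2 90/37 90/17 -3195/629 2430/629 -7 -1 W
3 45/37 45/29 -4275/2146 1485/1073 -6 -1 S
4 2 90/61 -167/61 106/61 -6 0 E
final -7 0 N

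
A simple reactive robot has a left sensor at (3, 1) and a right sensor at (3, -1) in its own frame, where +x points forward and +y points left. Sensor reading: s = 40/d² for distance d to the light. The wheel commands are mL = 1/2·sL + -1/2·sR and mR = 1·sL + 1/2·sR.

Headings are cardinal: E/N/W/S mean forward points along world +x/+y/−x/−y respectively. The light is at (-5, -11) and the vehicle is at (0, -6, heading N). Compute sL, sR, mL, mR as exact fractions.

1/2 2/5 1/20 7/10

left sensor world pos  = (-1, -3); dL² = 80
right sensor world pos = (1, -3); dR² = 100
sL = 40/80 = 1/2
sR = 40/100 = 2/5
mL = 1/2·sL + -1/2·sR = 1/20
mR = 1·sL + 1/2·sR = 7/10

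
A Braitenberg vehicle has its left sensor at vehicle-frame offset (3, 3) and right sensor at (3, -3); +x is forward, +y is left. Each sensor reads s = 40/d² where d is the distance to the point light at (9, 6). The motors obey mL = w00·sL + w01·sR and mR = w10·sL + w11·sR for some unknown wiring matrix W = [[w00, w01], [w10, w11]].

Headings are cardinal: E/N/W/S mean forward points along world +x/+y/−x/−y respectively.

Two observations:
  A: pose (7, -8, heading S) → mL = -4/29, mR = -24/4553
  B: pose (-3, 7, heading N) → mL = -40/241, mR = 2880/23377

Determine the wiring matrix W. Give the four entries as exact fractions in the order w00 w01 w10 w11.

-1 0 -1/2 1/2

obs A: pose=(7,-8,S) → sL=4/29, sR=20/157, mL=-4/29, mR=-24/4553
obs B: pose=(-3,7,N) → sL=40/241, sR=40/97, mL=-40/241, mR=2880/23377
sensor matrix S = [[4/29, 20/157], [40/241, 40/97]]; det S = 3803520/106435481
solve [mL_A; mL_B] = S·[w00; w01] and [mR_A; mR_B] = S·[w10; w11]:
  w00 = -1, w01 = 0, w10 = -1/2, w11 = 1/2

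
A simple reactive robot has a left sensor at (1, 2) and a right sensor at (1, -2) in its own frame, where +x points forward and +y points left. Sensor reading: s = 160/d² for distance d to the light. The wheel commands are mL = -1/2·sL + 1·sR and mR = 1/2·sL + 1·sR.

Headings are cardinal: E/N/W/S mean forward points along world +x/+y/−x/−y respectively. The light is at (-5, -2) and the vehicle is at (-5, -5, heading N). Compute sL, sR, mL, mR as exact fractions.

20 20 10 30

left sensor world pos  = (-7, -4); dL² = 8
right sensor world pos = (-3, -4); dR² = 8
sL = 160/8 = 20
sR = 160/8 = 20
mL = -1/2·sL + 1·sR = 10
mR = 1/2·sL + 1·sR = 30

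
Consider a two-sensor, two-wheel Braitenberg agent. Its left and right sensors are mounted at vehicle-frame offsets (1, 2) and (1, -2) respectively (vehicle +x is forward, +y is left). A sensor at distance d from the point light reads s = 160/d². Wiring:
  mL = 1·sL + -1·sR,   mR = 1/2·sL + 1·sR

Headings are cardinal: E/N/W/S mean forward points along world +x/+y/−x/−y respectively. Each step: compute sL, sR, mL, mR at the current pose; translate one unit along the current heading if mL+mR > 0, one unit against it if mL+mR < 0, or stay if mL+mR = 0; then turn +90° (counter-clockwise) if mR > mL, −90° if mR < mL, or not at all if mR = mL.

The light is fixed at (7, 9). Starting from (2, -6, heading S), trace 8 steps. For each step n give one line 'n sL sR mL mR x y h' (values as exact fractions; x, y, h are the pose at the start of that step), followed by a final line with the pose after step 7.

n=0: pose=(2,-6,S); sL=32/53, sR=32/61; mL=256/3233, mR=2672/3233; mL+mR=48/53 → advance +1; mR−mL=2416/3233 → turn +1·90°
n=1: pose=(2,-7,E); sL=40/53, sR=8/17; mL=256/901, mR=764/901; mL+mR=60/53 → advance +1; mR−mL=508/901 → turn +1·90°
n=2: pose=(3,-7,N); sL=160/261, sR=160/229; mL=-5120/59769, mR=60080/59769; mL+mR=80/87 → advance +1; mR−mL=65200/59769 → turn +1·90°
n=3: pose=(3,-6,W); sL=80/157, sR=80/97; mL=-4800/15229, mR=16440/15229; mL+mR=120/157 → advance +1; mR−mL=21240/15229 → turn +1·90°
n=4: pose=(2,-6,S); sL=32/53, sR=32/61; mL=256/3233, mR=2672/3233; mL+mR=48/53 → advance +1; mR−mL=2416/3233 → turn +1·90°
n=5: pose=(2,-7,E); sL=40/53, sR=8/17; mL=256/901, mR=764/901; mL+mR=60/53 → advance +1; mR−mL=508/901 → turn +1·90°
n=6: pose=(3,-7,N); sL=160/261, sR=160/229; mL=-5120/59769, mR=60080/59769; mL+mR=80/87 → advance +1; mR−mL=65200/59769 → turn +1·90°
n=7: pose=(3,-6,W); sL=80/157, sR=80/97; mL=-4800/15229, mR=16440/15229; mL+mR=120/157 → advance +1; mR−mL=21240/15229 → turn +1·90°

0 32/53 32/61 256/3233 2672/3233 2 -6 S
1 40/53 8/17 256/901 764/901 2 -7 E
2 160/261 160/229 -5120/59769 60080/59769 3 -7 N
3 80/157 80/97 -4800/15229 16440/15229 3 -6 W
4 32/53 32/61 256/3233 2672/3233 2 -6 S
5 40/53 8/17 256/901 764/901 2 -7 E
6 160/261 160/229 -5120/59769 60080/59769 3 -7 N
7 80/157 80/97 -4800/15229 16440/15229 3 -6 W
final 2 -6 S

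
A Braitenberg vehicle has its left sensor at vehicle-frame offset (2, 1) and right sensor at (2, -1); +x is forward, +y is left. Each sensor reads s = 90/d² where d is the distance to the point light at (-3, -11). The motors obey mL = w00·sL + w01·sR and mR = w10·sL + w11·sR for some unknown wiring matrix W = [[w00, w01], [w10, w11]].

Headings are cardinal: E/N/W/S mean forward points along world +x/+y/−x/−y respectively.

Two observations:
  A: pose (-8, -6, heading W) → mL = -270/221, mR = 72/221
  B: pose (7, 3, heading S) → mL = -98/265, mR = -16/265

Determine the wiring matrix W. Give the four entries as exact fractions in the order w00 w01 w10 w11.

-1/2 -1/2 1 -1

obs A: pose=(-8,-6,W) → sL=18/13, sR=18/17, mL=-270/221, mR=72/221
obs B: pose=(7,3,S) → sL=18/53, sR=2/5, mL=-98/265, mR=-16/265
sensor matrix S = [[18/13, 18/17], [18/53, 2/5]]; det S = 11376/58565
solve [mL_A; mL_B] = S·[w00; w01] and [mR_A; mR_B] = S·[w10; w11]:
  w00 = -1/2, w01 = -1/2, w10 = 1, w11 = -1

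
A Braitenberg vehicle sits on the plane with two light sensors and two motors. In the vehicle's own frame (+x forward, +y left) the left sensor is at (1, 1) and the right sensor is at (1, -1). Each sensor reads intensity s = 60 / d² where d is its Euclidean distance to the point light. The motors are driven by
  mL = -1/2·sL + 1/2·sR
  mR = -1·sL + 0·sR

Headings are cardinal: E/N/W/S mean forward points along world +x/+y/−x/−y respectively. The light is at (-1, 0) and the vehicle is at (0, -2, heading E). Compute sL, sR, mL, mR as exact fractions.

left sensor world pos  = (1, -1); dL² = 5
right sensor world pos = (1, -3); dR² = 13
sL = 60/5 = 12
sR = 60/13 = 60/13
mL = -1/2·sL + 1/2·sR = -48/13
mR = -1·sL + 0·sR = -12

12 60/13 -48/13 -12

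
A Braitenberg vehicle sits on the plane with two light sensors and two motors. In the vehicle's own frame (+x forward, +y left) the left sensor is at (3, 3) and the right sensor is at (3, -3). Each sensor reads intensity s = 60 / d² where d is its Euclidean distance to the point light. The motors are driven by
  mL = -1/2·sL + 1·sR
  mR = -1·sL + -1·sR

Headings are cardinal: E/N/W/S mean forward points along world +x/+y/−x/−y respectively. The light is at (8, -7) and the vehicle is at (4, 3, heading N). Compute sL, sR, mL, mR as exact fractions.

left sensor world pos  = (1, 6); dL² = 218
right sensor world pos = (7, 6); dR² = 170
sL = 60/218 = 30/109
sR = 60/170 = 6/17
mL = -1/2·sL + 1·sR = 399/1853
mR = -1·sL + -1·sR = -1164/1853

30/109 6/17 399/1853 -1164/1853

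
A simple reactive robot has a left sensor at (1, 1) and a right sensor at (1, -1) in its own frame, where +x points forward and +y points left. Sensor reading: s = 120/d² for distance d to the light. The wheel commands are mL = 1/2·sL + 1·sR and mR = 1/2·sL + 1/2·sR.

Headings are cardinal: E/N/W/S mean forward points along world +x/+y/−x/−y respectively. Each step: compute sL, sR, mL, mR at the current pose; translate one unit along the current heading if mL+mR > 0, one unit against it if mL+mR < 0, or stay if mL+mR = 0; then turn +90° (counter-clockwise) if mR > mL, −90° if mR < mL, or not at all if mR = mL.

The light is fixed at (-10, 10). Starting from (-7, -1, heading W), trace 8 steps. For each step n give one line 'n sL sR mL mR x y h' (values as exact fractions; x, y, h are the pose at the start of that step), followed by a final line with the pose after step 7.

0 30/37 15/13 750/481 945/962 -7 -1 W
1 120/101 120/109 18660/11009 12600/11009 -8 -1 N
2 4/3 12/13 62/39 44/39 -8 0 E
3 120/137 24/25 4788/3425 3144/3425 -7 0 S
4 30/37 15/13 750/481 945/962 -7 -1 W
5 120/101 120/109 18660/11009 12600/11009 -8 -1 N
6 4/3 12/13 62/39 44/39 -8 0 E
7 120/137 24/25 4788/3425 3144/3425 -7 0 S
final -7 -1 W

n=0: pose=(-7,-1,W); sL=30/37, sR=15/13; mL=750/481, mR=945/962; mL+mR=2445/962 → advance +1; mR−mL=-15/26 → turn -1·90°
n=1: pose=(-8,-1,N); sL=120/101, sR=120/109; mL=18660/11009, mR=12600/11009; mL+mR=31260/11009 → advance +1; mR−mL=-60/109 → turn -1·90°
n=2: pose=(-8,0,E); sL=4/3, sR=12/13; mL=62/39, mR=44/39; mL+mR=106/39 → advance +1; mR−mL=-6/13 → turn -1·90°
n=3: pose=(-7,0,S); sL=120/137, sR=24/25; mL=4788/3425, mR=3144/3425; mL+mR=7932/3425 → advance +1; mR−mL=-12/25 → turn -1·90°
n=4: pose=(-7,-1,W); sL=30/37, sR=15/13; mL=750/481, mR=945/962; mL+mR=2445/962 → advance +1; mR−mL=-15/26 → turn -1·90°
n=5: pose=(-8,-1,N); sL=120/101, sR=120/109; mL=18660/11009, mR=12600/11009; mL+mR=31260/11009 → advance +1; mR−mL=-60/109 → turn -1·90°
n=6: pose=(-8,0,E); sL=4/3, sR=12/13; mL=62/39, mR=44/39; mL+mR=106/39 → advance +1; mR−mL=-6/13 → turn -1·90°
n=7: pose=(-7,0,S); sL=120/137, sR=24/25; mL=4788/3425, mR=3144/3425; mL+mR=7932/3425 → advance +1; mR−mL=-12/25 → turn -1·90°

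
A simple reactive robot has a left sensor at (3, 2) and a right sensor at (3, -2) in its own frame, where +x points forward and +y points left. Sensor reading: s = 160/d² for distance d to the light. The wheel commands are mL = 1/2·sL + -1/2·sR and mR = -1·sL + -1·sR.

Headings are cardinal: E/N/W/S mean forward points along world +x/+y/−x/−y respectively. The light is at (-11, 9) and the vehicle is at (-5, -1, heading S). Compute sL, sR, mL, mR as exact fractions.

left sensor world pos  = (-3, -4); dL² = 233
right sensor world pos = (-7, -4); dR² = 185
sL = 160/233 = 160/233
sR = 160/185 = 32/37
mL = 1/2·sL + -1/2·sR = -768/8621
mR = -1·sL + -1·sR = -13376/8621

160/233 32/37 -768/8621 -13376/8621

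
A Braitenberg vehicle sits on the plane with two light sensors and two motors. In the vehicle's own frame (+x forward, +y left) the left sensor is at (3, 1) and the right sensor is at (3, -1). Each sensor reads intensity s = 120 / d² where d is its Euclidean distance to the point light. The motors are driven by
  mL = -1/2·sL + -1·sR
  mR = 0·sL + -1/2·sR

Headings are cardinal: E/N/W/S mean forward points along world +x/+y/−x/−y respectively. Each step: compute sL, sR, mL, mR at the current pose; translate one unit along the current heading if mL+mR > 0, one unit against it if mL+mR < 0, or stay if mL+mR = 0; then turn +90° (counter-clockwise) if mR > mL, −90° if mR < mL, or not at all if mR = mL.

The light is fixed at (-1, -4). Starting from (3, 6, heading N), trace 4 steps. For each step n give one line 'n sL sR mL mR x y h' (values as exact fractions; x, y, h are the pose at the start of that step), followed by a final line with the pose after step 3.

0 60/89 60/97 -8250/8633 -30/97 3 6 N
1 24/13 120/101 -2772/1313 -60/101 3 5 W
2 5/3 30/13 -245/78 -15/13 4 5 S
3 24/37 24/29 -1236/1073 -12/29 4 6 E
final 3 6 N

n=0: pose=(3,6,N); sL=60/89, sR=60/97; mL=-8250/8633, mR=-30/97; mL+mR=-10920/8633 → advance -1; mR−mL=5580/8633 → turn +1·90°
n=1: pose=(3,5,W); sL=24/13, sR=120/101; mL=-2772/1313, mR=-60/101; mL+mR=-3552/1313 → advance -1; mR−mL=1992/1313 → turn +1·90°
n=2: pose=(4,5,S); sL=5/3, sR=30/13; mL=-245/78, mR=-15/13; mL+mR=-335/78 → advance -1; mR−mL=155/78 → turn +1·90°
n=3: pose=(4,6,E); sL=24/37, sR=24/29; mL=-1236/1073, mR=-12/29; mL+mR=-1680/1073 → advance -1; mR−mL=792/1073 → turn +1·90°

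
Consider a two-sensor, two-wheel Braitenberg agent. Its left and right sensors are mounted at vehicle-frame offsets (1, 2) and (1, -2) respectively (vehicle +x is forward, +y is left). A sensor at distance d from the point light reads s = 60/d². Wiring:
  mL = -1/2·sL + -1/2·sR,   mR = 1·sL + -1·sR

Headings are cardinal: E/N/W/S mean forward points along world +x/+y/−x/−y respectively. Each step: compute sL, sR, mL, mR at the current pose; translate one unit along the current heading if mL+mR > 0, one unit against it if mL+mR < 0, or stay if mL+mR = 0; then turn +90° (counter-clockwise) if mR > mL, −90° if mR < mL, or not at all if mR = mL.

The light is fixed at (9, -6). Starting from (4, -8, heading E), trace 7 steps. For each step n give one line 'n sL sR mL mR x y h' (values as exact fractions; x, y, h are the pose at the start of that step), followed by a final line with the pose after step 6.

n=0: pose=(4,-8,E); sL=15/4, sR=15/8; mL=-45/16, mR=15/8; mL+mR=-15/16 → advance -1; mR−mL=75/16 → turn +1·90°
n=1: pose=(3,-8,N); sL=12/13, sR=60/17; mL=-492/221, mR=-576/221; mL+mR=-1068/221 → advance -1; mR−mL=-84/221 → turn -1·90°
n=2: pose=(3,-9,E); sL=30/13, sR=6/5; mL=-114/65, mR=72/65; mL+mR=-42/65 → advance -1; mR−mL=186/65 → turn +1·90°
n=3: pose=(2,-9,N); sL=12/17, sR=60/29; mL=-684/493, mR=-672/493; mL+mR=-1356/493 → advance -1; mR−mL=12/493 → turn +1·90°
n=4: pose=(2,-10,W); sL=3/5, sR=15/17; mL=-63/85, mR=-24/85; mL+mR=-87/85 → advance -1; mR−mL=39/85 → turn +1·90°
n=5: pose=(3,-10,S); sL=60/41, sR=60/89; mL=-3900/3649, mR=2880/3649; mL+mR=-1020/3649 → advance -1; mR−mL=6780/3649 → turn +1·90°
n=6: pose=(3,-9,E); sL=30/13, sR=6/5; mL=-114/65, mR=72/65; mL+mR=-42/65 → advance -1; mR−mL=186/65 → turn +1·90°

0 15/4 15/8 -45/16 15/8 4 -8 E
1 12/13 60/17 -492/221 -576/221 3 -8 N
2 30/13 6/5 -114/65 72/65 3 -9 E
3 12/17 60/29 -684/493 -672/493 2 -9 N
4 3/5 15/17 -63/85 -24/85 2 -10 W
5 60/41 60/89 -3900/3649 2880/3649 3 -10 S
6 30/13 6/5 -114/65 72/65 3 -9 E
final 2 -9 N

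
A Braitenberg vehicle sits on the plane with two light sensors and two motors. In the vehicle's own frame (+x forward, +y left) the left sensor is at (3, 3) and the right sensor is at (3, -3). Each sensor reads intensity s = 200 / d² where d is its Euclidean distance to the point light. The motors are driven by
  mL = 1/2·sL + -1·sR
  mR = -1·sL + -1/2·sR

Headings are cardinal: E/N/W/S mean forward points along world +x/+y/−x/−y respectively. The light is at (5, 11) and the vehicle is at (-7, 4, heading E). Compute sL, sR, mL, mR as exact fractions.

left sensor world pos  = (-4, 7); dL² = 97
right sensor world pos = (-4, 1); dR² = 181
sL = 200/97 = 200/97
sR = 200/181 = 200/181
mL = 1/2·sL + -1·sR = -1300/17557
mR = -1·sL + -1/2·sR = -45900/17557

200/97 200/181 -1300/17557 -45900/17557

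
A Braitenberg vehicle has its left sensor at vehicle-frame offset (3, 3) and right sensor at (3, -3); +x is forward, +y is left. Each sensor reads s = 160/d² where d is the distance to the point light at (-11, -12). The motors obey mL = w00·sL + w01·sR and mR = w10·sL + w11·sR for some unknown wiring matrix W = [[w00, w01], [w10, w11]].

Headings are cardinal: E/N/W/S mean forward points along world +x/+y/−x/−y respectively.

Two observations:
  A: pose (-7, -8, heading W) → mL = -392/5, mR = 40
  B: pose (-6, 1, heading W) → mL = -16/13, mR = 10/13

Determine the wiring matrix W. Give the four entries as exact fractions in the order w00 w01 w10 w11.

-1 1/2 1/2 0

obs A: pose=(-7,-8,W) → sL=80, sR=16/5, mL=-392/5, mR=40
obs B: pose=(-6,1,W) → sL=20/13, sR=8/13, mL=-16/13, mR=10/13
sensor matrix S = [[80, 16/5], [20/13, 8/13]]; det S = 576/13
solve [mL_A; mL_B] = S·[w00; w01] and [mR_A; mR_B] = S·[w10; w11]:
  w00 = -1, w01 = 1/2, w10 = 1/2, w11 = 0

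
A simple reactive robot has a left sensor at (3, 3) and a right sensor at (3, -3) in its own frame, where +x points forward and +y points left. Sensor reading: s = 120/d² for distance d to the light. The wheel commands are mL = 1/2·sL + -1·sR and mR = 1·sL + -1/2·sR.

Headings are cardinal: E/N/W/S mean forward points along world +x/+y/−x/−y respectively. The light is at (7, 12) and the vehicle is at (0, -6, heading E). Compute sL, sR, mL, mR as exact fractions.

120/241 120/457 -1500/110137 40380/110137

left sensor world pos  = (3, -3); dL² = 241
right sensor world pos = (3, -9); dR² = 457
sL = 120/241 = 120/241
sR = 120/457 = 120/457
mL = 1/2·sL + -1·sR = -1500/110137
mR = 1·sL + -1/2·sR = 40380/110137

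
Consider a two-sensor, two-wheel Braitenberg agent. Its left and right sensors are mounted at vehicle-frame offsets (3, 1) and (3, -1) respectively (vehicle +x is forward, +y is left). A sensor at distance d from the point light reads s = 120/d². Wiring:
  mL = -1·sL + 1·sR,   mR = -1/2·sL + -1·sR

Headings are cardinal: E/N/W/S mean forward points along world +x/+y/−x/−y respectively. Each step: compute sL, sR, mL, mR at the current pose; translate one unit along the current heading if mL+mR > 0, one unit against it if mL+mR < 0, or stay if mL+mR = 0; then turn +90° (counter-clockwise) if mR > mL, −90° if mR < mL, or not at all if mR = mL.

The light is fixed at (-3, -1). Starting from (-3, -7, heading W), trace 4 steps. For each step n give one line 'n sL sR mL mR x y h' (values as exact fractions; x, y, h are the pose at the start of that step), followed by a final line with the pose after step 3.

n=0: pose=(-3,-7,W); sL=60/29, sR=60/17; mL=720/493, mR=-2250/493; mL+mR=-90/29 → advance -1; mR−mL=-2970/493 → turn -1·90°
n=1: pose=(-2,-7,N); sL=40/3, sR=120/13; mL=-160/39, mR=-620/39; mL+mR=-20 → advance -1; mR−mL=-460/39 → turn -1·90°
n=2: pose=(-2,-8,E); sL=30/13, sR=3/2; mL=-21/26, mR=-69/26; mL+mR=-45/13 → advance -1; mR−mL=-24/13 → turn -1·90°
n=3: pose=(-3,-8,S); sL=120/101, sR=120/101; mL=0, mR=-180/101; mL+mR=-180/101 → advance -1; mR−mL=-180/101 → turn -1·90°

0 60/29 60/17 720/493 -2250/493 -3 -7 W
1 40/3 120/13 -160/39 -620/39 -2 -7 N
2 30/13 3/2 -21/26 -69/26 -2 -8 E
3 120/101 120/101 0 -180/101 -3 -8 S
final -3 -7 W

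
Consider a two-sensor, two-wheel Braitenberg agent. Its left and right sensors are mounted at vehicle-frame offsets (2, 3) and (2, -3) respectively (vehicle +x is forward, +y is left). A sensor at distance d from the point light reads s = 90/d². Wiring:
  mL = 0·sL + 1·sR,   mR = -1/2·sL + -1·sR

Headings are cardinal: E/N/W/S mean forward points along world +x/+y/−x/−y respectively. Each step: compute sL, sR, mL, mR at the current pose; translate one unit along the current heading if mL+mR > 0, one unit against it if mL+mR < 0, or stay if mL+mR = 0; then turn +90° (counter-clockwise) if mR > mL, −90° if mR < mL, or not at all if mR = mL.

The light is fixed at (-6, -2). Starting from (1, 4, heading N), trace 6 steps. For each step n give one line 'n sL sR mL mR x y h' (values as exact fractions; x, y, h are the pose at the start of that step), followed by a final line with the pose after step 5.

n=0: pose=(1,4,N); sL=9/8, sR=45/82; mL=45/82, mR=-729/656; mL+mR=-9/16 → advance -1; mR−mL=-1089/656 → turn -1·90°
n=1: pose=(1,3,E); sL=18/29, sR=18/17; mL=18/17, mR=-675/493; mL+mR=-9/29 → advance -1; mR−mL=-1197/493 → turn -1·90°
n=2: pose=(0,3,S); sL=1, sR=5; mL=5, mR=-11/2; mL+mR=-1/2 → advance -1; mR−mL=-21/2 → turn -1·90°
n=3: pose=(0,4,W); sL=18/5, sR=90/97; mL=90/97, mR=-1323/485; mL+mR=-9/5 → advance -1; mR−mL=-1773/485 → turn -1·90°
n=4: pose=(1,4,N); sL=9/8, sR=45/82; mL=45/82, mR=-729/656; mL+mR=-9/16 → advance -1; mR−mL=-1089/656 → turn -1·90°
n=5: pose=(1,3,E); sL=18/29, sR=18/17; mL=18/17, mR=-675/493; mL+mR=-9/29 → advance -1; mR−mL=-1197/493 → turn -1·90°

0 9/8 45/82 45/82 -729/656 1 4 N
1 18/29 18/17 18/17 -675/493 1 3 E
2 1 5 5 -11/2 0 3 S
3 18/5 90/97 90/97 -1323/485 0 4 W
4 9/8 45/82 45/82 -729/656 1 4 N
5 18/29 18/17 18/17 -675/493 1 3 E
final 0 3 S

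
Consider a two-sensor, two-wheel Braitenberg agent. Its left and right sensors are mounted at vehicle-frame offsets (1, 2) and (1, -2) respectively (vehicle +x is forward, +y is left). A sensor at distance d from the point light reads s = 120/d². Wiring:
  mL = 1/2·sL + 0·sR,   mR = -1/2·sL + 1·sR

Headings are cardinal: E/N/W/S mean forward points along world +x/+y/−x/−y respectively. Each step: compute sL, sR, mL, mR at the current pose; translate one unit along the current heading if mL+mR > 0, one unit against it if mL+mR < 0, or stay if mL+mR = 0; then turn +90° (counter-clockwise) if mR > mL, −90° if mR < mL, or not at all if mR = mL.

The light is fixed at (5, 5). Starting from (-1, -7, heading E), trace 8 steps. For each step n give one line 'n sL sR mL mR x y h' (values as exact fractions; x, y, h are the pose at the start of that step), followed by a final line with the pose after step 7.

n=0: pose=(-1,-7,E); sL=24/25, sR=120/221; mL=12/25, mR=348/5525; mL+mR=120/221 → advance +1; mR−mL=-2304/5525 → turn -1·90°
n=1: pose=(0,-7,S); sL=60/89, sR=60/109; mL=30/89, mR=2070/9701; mL+mR=60/109 → advance +1; mR−mL=-1200/9701 → turn -1·90°
n=2: pose=(0,-8,W); sL=40/87, sR=120/157; mL=20/87, mR=7300/13659; mL+mR=120/157 → advance +1; mR−mL=4160/13659 → turn +1·90°
n=3: pose=(-1,-8,S); sL=30/53, sR=6/13; mL=15/53, mR=123/689; mL+mR=6/13 → advance +1; mR−mL=-72/689 → turn -1·90°
n=4: pose=(-1,-9,W); sL=24/61, sR=120/193; mL=12/61, mR=5004/11773; mL+mR=120/193 → advance +1; mR−mL=2688/11773 → turn +1·90°
n=5: pose=(-2,-9,S); sL=12/25, sR=20/51; mL=6/25, mR=194/1275; mL+mR=20/51 → advance +1; mR−mL=-112/1275 → turn -1·90°
n=6: pose=(-2,-10,W); sL=120/353, sR=120/233; mL=60/353, mR=28380/82249; mL+mR=120/233 → advance +1; mR−mL=14400/82249 → turn +1·90°
n=7: pose=(-3,-10,S); sL=30/73, sR=30/89; mL=15/73, mR=855/6497; mL+mR=30/89 → advance +1; mR−mL=-480/6497 → turn -1·90°

0 24/25 120/221 12/25 348/5525 -1 -7 E
1 60/89 60/109 30/89 2070/9701 0 -7 S
2 40/87 120/157 20/87 7300/13659 0 -8 W
3 30/53 6/13 15/53 123/689 -1 -8 S
4 24/61 120/193 12/61 5004/11773 -1 -9 W
5 12/25 20/51 6/25 194/1275 -2 -9 S
6 120/353 120/233 60/353 28380/82249 -2 -10 W
7 30/73 30/89 15/73 855/6497 -3 -10 S
final -3 -11 W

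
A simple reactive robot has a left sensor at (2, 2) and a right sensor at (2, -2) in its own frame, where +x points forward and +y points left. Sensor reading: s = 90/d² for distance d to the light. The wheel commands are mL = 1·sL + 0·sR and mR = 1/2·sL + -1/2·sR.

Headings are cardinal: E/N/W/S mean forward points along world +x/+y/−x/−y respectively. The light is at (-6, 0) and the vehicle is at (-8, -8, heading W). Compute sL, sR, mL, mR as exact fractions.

left sensor world pos  = (-10, -10); dL² = 116
right sensor world pos = (-10, -6); dR² = 52
sL = 90/116 = 45/58
sR = 90/52 = 45/26
mL = 1·sL + 0·sR = 45/58
mR = 1/2·sL + -1/2·sR = -180/377

45/58 45/26 45/58 -180/377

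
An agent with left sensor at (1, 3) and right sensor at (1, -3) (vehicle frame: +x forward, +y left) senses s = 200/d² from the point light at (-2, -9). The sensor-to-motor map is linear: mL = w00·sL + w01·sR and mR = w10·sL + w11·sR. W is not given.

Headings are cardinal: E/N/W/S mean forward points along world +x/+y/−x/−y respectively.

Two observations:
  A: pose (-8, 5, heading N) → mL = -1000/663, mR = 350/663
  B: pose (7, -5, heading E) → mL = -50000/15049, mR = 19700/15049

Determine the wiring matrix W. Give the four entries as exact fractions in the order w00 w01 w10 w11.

-1 -1 -1/2 1

obs A: pose=(-8,5,N) → sL=100/153, sR=100/117, mL=-1000/663, mR=350/663
obs B: pose=(7,-5,E) → sL=200/149, sR=200/101, mL=-50000/15049, mR=19700/15049
sensor matrix S = [[100/153, 100/117], [200/149, 200/101]]; det S = 4400000/29932461
solve [mL_A; mL_B] = S·[w00; w01] and [mR_A; mR_B] = S·[w10; w11]:
  w00 = -1, w01 = -1, w10 = -1/2, w11 = 1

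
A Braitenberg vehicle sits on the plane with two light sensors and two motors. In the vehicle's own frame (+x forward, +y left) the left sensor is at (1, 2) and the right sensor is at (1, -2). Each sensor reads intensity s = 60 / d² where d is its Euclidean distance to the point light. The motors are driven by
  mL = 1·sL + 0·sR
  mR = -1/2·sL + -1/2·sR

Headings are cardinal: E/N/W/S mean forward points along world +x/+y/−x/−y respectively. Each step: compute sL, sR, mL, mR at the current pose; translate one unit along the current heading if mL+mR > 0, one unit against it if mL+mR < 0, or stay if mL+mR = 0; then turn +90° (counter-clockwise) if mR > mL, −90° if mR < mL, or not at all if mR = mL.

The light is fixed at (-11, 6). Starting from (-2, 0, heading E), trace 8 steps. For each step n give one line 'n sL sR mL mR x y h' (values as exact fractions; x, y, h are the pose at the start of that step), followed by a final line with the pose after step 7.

0 15/29 15/41 15/29 -525/1189 -2 0 E
1 60/193 60/113 60/193 -9180/21809 -1 0 S
2 6/13 2/3 6/13 -22/39 -1 1 W
3 60/97 12/37 60/97 -1692/3589 0 1 N
4 15/37 1/3 15/37 -41/111 0 2 E
5 60/221 12/25 60/221 -2076/5525 1 2 S
6 30/73 30/61 30/73 -2010/4453 1 3 W
7 12/25 60/229 12/25 -2124/5725 2 3 N
final 2 4 E

n=0: pose=(-2,0,E); sL=15/29, sR=15/41; mL=15/29, mR=-525/1189; mL+mR=90/1189 → advance +1; mR−mL=-1140/1189 → turn -1·90°
n=1: pose=(-1,0,S); sL=60/193, sR=60/113; mL=60/193, mR=-9180/21809; mL+mR=-2400/21809 → advance -1; mR−mL=-15960/21809 → turn -1·90°
n=2: pose=(-1,1,W); sL=6/13, sR=2/3; mL=6/13, mR=-22/39; mL+mR=-4/39 → advance -1; mR−mL=-40/39 → turn -1·90°
n=3: pose=(0,1,N); sL=60/97, sR=12/37; mL=60/97, mR=-1692/3589; mL+mR=528/3589 → advance +1; mR−mL=-3912/3589 → turn -1·90°
n=4: pose=(0,2,E); sL=15/37, sR=1/3; mL=15/37, mR=-41/111; mL+mR=4/111 → advance +1; mR−mL=-86/111 → turn -1·90°
n=5: pose=(1,2,S); sL=60/221, sR=12/25; mL=60/221, mR=-2076/5525; mL+mR=-576/5525 → advance -1; mR−mL=-3576/5525 → turn -1·90°
n=6: pose=(1,3,W); sL=30/73, sR=30/61; mL=30/73, mR=-2010/4453; mL+mR=-180/4453 → advance -1; mR−mL=-3840/4453 → turn -1·90°
n=7: pose=(2,3,N); sL=12/25, sR=60/229; mL=12/25, mR=-2124/5725; mL+mR=624/5725 → advance +1; mR−mL=-4872/5725 → turn -1·90°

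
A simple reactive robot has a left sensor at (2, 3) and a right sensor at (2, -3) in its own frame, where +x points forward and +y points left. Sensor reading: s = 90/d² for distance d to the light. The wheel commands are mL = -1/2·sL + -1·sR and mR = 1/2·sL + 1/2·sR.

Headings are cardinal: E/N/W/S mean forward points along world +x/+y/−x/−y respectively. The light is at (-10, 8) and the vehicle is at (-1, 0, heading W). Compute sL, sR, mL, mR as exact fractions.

left sensor world pos  = (-3, -3); dL² = 170
right sensor world pos = (-3, 3); dR² = 74
sL = 90/170 = 9/17
sR = 90/74 = 45/37
mL = -1/2·sL + -1·sR = -1863/1258
mR = 1/2·sL + 1/2·sR = 549/629

9/17 45/37 -1863/1258 549/629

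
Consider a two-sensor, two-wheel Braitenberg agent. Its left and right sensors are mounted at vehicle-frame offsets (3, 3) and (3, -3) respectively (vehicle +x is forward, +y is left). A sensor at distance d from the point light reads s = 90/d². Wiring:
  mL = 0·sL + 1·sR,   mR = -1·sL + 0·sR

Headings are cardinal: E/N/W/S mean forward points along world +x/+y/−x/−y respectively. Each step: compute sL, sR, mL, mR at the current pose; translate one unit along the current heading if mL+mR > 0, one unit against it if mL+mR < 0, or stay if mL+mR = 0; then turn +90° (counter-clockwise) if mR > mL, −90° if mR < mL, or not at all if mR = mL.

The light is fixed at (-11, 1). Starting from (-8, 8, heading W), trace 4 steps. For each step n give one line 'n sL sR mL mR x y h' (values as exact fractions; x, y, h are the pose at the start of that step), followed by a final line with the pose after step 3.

0 45/8 9/10 9/10 -45/8 -8 8 W
1 90/101 90/149 90/149 -90/101 -7 8 N
2 9/13 45/29 45/29 -9/13 -7 7 E
3 90/73 90/13 90/13 -90/73 -6 7 S
final -6 6 W

n=0: pose=(-8,8,W); sL=45/8, sR=9/10; mL=9/10, mR=-45/8; mL+mR=-189/40 → advance -1; mR−mL=-261/40 → turn -1·90°
n=1: pose=(-7,8,N); sL=90/101, sR=90/149; mL=90/149, mR=-90/101; mL+mR=-4320/15049 → advance -1; mR−mL=-22500/15049 → turn -1·90°
n=2: pose=(-7,7,E); sL=9/13, sR=45/29; mL=45/29, mR=-9/13; mL+mR=324/377 → advance +1; mR−mL=-846/377 → turn -1·90°
n=3: pose=(-6,7,S); sL=90/73, sR=90/13; mL=90/13, mR=-90/73; mL+mR=5400/949 → advance +1; mR−mL=-7740/949 → turn -1·90°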